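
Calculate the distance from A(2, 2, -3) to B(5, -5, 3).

d = √[(x₂-x₁)² + (y₂-y₁)² + (z₂-z₁)²]
  = √[3² + (-7)² + 6²]
  = √[9 + 49 + 36]
  = √94
  ≈ 9.695

9.695


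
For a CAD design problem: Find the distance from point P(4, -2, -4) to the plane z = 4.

distance = |a·x₀ + b·y₀ + c·z₀ - d| / √(a² + b² + c²)
  = |0·4 + 0·(-2) + 1·(-4) - 4| / √(0² + 0² + 1²)
  = |0 + 0 - 4 - 4| / √(0 + 0 + 1)
  = |-8| / √1
  = 8 / 1
  ≈ 8

8


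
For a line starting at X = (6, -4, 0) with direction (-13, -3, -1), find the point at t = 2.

P(t) = X + t·d
  = (6 + (-13)·2, -4 + (-3)·2, 0 + (-1)·2)
  = (6 - 26, -4 - 6, 0 - 2)
  = (-20, -10, -2)

(-20, -10, -2)


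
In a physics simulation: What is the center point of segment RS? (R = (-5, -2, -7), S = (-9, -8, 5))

M = ((x₁+x₂)/2, (y₁+y₂)/2, (z₁+z₂)/2)
  = ((-5 - 9)/2, (-2 - 8)/2, (-7 + 5)/2)
  = (-14/2, -10/2, -2/2)
  = (-7, -5, -1)

(-7, -5, -1)


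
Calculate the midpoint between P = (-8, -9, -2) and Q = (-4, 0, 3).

M = ((x₁+x₂)/2, (y₁+y₂)/2, (z₁+z₂)/2)
  = ((-8 - 4)/2, (-9 + 0)/2, (-2 + 3)/2)
  = (-12/2, -9/2, 1/2)
  = (-6, -4.5, 0.5)

(-6, -4.5, 0.5)


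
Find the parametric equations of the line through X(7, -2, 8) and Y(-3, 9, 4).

Direction vector d = Y - X = (-3 - 7, 9 + 2, 4 - 8) = (-10, 11, -4)
Parametric form r = X + t·d:
x = 7 - 10t, y = -2 + 11t, z = 8 - 4t

x = 7 - 10t, y = -2 + 11t, z = 8 - 4t


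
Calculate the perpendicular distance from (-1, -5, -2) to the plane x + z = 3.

distance = |a·x₀ + b·y₀ + c·z₀ - d| / √(a² + b² + c²)
  = |1·(-1) + 0·(-5) + 1·(-2) - 3| / √(1² + 0² + 1²)
  = |-1 + 0 - 2 - 3| / √(1 + 0 + 1)
  = |-6| / √2
  = 6 / 1.414
  ≈ 4.243

4.243


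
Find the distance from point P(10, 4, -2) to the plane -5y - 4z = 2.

distance = |a·x₀ + b·y₀ + c·z₀ - d| / √(a² + b² + c²)
  = |0·10 + (-5)·4 + (-4)·(-2) - 2| / √(0² + (-5)² + (-4)²)
  = |0 - 20 + 8 - 2| / √(0 + 25 + 16)
  = |-14| / √41
  = 14 / 6.403
  ≈ 2.186

2.186


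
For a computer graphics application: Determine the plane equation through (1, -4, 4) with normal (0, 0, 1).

The plane through P with normal n = (a, b, c) satisfies n·(r - P) = 0,
i.e. ax + by + cz = a·x₀ + b·y₀ + c·z₀.
d = 0·1 + 0·(-4) + 1·4
  = 0 + 0 + 4
  = 4
Equation: z = 4

z = 4


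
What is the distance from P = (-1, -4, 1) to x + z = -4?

distance = |a·x₀ + b·y₀ + c·z₀ - d| / √(a² + b² + c²)
  = |1·(-1) + 0·(-4) + 1·1 - (-4)| / √(1² + 0² + 1²)
  = |-1 + 0 + 1 + 4| / √(1 + 0 + 1)
  = |4| / √2
  = 4 / 1.414
  ≈ 2.828

2.828


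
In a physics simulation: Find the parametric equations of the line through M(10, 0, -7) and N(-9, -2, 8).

Direction vector d = N - M = (-9 - 10, -2 + 0, 8 + 7) = (-19, -2, 15)
Parametric form r = M + t·d:
x = 10 - 19t, y = 0 - 2t, z = -7 + 15t

x = 10 - 19t, y = 0 - 2t, z = -7 + 15t


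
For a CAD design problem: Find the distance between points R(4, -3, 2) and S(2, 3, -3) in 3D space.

d = √[(x₂-x₁)² + (y₂-y₁)² + (z₂-z₁)²]
  = √[(-2)² + 6² + (-5)²]
  = √[4 + 36 + 25]
  = √65
  ≈ 8.062

8.062


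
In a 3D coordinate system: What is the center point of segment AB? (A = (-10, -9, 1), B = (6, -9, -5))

M = ((x₁+x₂)/2, (y₁+y₂)/2, (z₁+z₂)/2)
  = ((-10 + 6)/2, (-9 - 9)/2, (1 - 5)/2)
  = (-4/2, -18/2, -4/2)
  = (-2, -9, -2)

(-2, -9, -2)


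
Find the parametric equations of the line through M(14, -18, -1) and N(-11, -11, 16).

Direction vector d = N - M = (-11 - 14, -11 + 18, 16 + 1) = (-25, 7, 17)
Parametric form r = M + t·d:
x = 14 - 25t, y = -18 + 7t, z = -1 + 17t

x = 14 - 25t, y = -18 + 7t, z = -1 + 17t


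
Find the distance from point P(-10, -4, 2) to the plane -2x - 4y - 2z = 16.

distance = |a·x₀ + b·y₀ + c·z₀ - d| / √(a² + b² + c²)
  = |(-2)·(-10) + (-4)·(-4) + (-2)·2 - 16| / √((-2)² + (-4)² + (-2)²)
  = |20 + 16 - 4 - 16| / √(4 + 16 + 4)
  = |16| / √24
  = 16 / 4.899
  ≈ 3.266

3.266


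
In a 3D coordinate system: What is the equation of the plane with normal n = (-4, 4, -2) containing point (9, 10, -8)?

The plane through P with normal n = (a, b, c) satisfies n·(r - P) = 0,
i.e. ax + by + cz = a·x₀ + b·y₀ + c·z₀.
d = (-4)·9 + 4·10 + (-2)·(-8)
  = -36 + 40 + 16
  = 20
Equation: -4x + 4y - 2z = 20

-4x + 4y - 2z = 20


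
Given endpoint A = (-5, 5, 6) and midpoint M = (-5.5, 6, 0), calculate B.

B = 2M - A
  = (2·(-5.5) - (-5), 2·6 - 5, 2·0 - 6)
  = (-11 + 5, 12 - 5, 0 - 6)
  = (-6, 7, -6)

(-6, 7, -6)


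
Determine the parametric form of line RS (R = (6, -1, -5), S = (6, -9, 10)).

Direction vector d = S - R = (6 - 6, -9 + 1, 10 + 5) = (0, -8, 15)
Parametric form r = R + t·d:
x = 6, y = -1 - 8t, z = -5 + 15t

x = 6, y = -1 - 8t, z = -5 + 15t


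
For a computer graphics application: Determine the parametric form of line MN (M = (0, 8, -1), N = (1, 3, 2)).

Direction vector d = N - M = (1 + 0, 3 - 8, 2 + 1) = (1, -5, 3)
Parametric form r = M + t·d:
x = 0 + t, y = 8 - 5t, z = -1 + 3t

x = 0 + t, y = 8 - 5t, z = -1 + 3t


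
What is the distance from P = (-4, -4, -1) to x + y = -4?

distance = |a·x₀ + b·y₀ + c·z₀ - d| / √(a² + b² + c²)
  = |1·(-4) + 1·(-4) + 0·(-1) - (-4)| / √(1² + 1² + 0²)
  = |-4 - 4 + 0 + 4| / √(1 + 1 + 0)
  = |-4| / √2
  = 4 / 1.414
  ≈ 2.828

2.828


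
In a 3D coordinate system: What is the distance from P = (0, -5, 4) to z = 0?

distance = |a·x₀ + b·y₀ + c·z₀ - d| / √(a² + b² + c²)
  = |0·0 + 0·(-5) + 1·4 - 0| / √(0² + 0² + 1²)
  = |0 + 0 + 4 + 0| / √(0 + 0 + 1)
  = |4| / √1
  = 4 / 1
  ≈ 4

4


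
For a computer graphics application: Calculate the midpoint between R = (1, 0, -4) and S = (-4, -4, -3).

M = ((x₁+x₂)/2, (y₁+y₂)/2, (z₁+z₂)/2)
  = ((1 - 4)/2, (0 - 4)/2, (-4 - 3)/2)
  = (-3/2, -4/2, -7/2)
  = (-1.5, -2, -3.5)

(-1.5, -2, -3.5)


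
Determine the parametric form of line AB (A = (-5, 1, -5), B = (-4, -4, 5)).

Direction vector d = B - A = (-4 + 5, -4 - 1, 5 + 5) = (1, -5, 10)
Parametric form r = A + t·d:
x = -5 + t, y = 1 - 5t, z = -5 + 10t

x = -5 + t, y = 1 - 5t, z = -5 + 10t


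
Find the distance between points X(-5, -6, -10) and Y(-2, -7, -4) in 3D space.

d = √[(x₂-x₁)² + (y₂-y₁)² + (z₂-z₁)²]
  = √[3² + (-1)² + 6²]
  = √[9 + 1 + 36]
  = √46
  ≈ 6.782

6.782


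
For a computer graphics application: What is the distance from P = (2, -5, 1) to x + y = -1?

distance = |a·x₀ + b·y₀ + c·z₀ - d| / √(a² + b² + c²)
  = |1·2 + 1·(-5) + 0·1 - (-1)| / √(1² + 1² + 0²)
  = |2 - 5 + 0 + 1| / √(1 + 1 + 0)
  = |-2| / √2
  = 2 / 1.414
  ≈ 1.414

1.414


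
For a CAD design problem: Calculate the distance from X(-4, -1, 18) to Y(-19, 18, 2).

d = √[(x₂-x₁)² + (y₂-y₁)² + (z₂-z₁)²]
  = √[(-15)² + 19² + (-16)²]
  = √[225 + 361 + 256]
  = √842
  ≈ 29.02

29.02


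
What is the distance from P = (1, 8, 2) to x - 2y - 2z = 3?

distance = |a·x₀ + b·y₀ + c·z₀ - d| / √(a² + b² + c²)
  = |1·1 + (-2)·8 + (-2)·2 - 3| / √(1² + (-2)² + (-2)²)
  = |1 - 16 - 4 - 3| / √(1 + 4 + 4)
  = |-22| / √9
  = 22 / 3
  ≈ 7.333

7.333


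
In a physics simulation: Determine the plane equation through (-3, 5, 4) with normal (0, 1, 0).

The plane through P with normal n = (a, b, c) satisfies n·(r - P) = 0,
i.e. ax + by + cz = a·x₀ + b·y₀ + c·z₀.
d = 0·(-3) + 1·5 + 0·4
  = 0 + 5 + 0
  = 5
Equation: y = 5

y = 5


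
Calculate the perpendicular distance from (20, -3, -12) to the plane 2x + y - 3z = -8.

distance = |a·x₀ + b·y₀ + c·z₀ - d| / √(a² + b² + c²)
  = |2·20 + 1·(-3) + (-3)·(-12) - (-8)| / √(2² + 1² + (-3)²)
  = |40 - 3 + 36 + 8| / √(4 + 1 + 9)
  = |81| / √14
  = 81 / 3.742
  ≈ 21.65

21.65


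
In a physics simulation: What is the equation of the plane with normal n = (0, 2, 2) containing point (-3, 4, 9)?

The plane through P with normal n = (a, b, c) satisfies n·(r - P) = 0,
i.e. ax + by + cz = a·x₀ + b·y₀ + c·z₀.
d = 0·(-3) + 2·4 + 2·9
  = 0 + 8 + 18
  = 26
Equation: 2y + 2z = 26

2y + 2z = 26


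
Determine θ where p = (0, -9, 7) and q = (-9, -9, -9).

p·q = 0·(-9) + (-9)·(-9) + 7·(-9) = 0 + 81 - 63 = 18
|p| = √(0² + (-9)² + 7²) = √130 ≈ 11.4
|q| = √((-9)² + (-9)² + (-9)²) = √243 ≈ 15.59
cos θ = (p·q)/(|p||q|) = 18/(11.4·15.59) ≈ 0.1013
θ = arccos(0.1013) ≈ 84.19°

84.19°


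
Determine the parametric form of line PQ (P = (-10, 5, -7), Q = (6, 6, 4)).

Direction vector d = Q - P = (6 + 10, 6 - 5, 4 + 7) = (16, 1, 11)
Parametric form r = P + t·d:
x = -10 + 16t, y = 5 + t, z = -7 + 11t

x = -10 + 16t, y = 5 + t, z = -7 + 11t


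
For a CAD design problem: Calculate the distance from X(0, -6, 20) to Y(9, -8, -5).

d = √[(x₂-x₁)² + (y₂-y₁)² + (z₂-z₁)²]
  = √[9² + (-2)² + (-25)²]
  = √[81 + 4 + 625]
  = √710
  ≈ 26.65

26.65


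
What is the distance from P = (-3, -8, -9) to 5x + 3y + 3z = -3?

distance = |a·x₀ + b·y₀ + c·z₀ - d| / √(a² + b² + c²)
  = |5·(-3) + 3·(-8) + 3·(-9) - (-3)| / √(5² + 3² + 3²)
  = |-15 - 24 - 27 + 3| / √(25 + 9 + 9)
  = |-63| / √43
  = 63 / 6.557
  ≈ 9.607

9.607


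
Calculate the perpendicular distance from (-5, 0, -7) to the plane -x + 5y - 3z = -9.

distance = |a·x₀ + b·y₀ + c·z₀ - d| / √(a² + b² + c²)
  = |(-1)·(-5) + 5·0 + (-3)·(-7) - (-9)| / √((-1)² + 5² + (-3)²)
  = |5 + 0 + 21 + 9| / √(1 + 25 + 9)
  = |35| / √35
  = 35 / 5.916
  ≈ 5.916

5.916


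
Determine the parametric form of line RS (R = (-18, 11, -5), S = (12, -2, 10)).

Direction vector d = S - R = (12 + 18, -2 - 11, 10 + 5) = (30, -13, 15)
Parametric form r = R + t·d:
x = -18 + 30t, y = 11 - 13t, z = -5 + 15t

x = -18 + 30t, y = 11 - 13t, z = -5 + 15t


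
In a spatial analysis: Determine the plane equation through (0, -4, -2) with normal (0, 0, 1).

The plane through P with normal n = (a, b, c) satisfies n·(r - P) = 0,
i.e. ax + by + cz = a·x₀ + b·y₀ + c·z₀.
d = 0·0 + 0·(-4) + 1·(-2)
  = 0 + 0 - 2
  = -2
Equation: z = -2

z = -2


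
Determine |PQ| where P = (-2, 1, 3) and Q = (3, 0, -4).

d = √[(x₂-x₁)² + (y₂-y₁)² + (z₂-z₁)²]
  = √[5² + (-1)² + (-7)²]
  = √[25 + 1 + 49]
  = √75
  ≈ 8.66

8.66


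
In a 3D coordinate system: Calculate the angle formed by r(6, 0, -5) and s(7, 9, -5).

r·s = 6·7 + 0·9 + (-5)·(-5) = 42 + 0 + 25 = 67
|r| = √(6² + 0² + (-5)²) = √61 ≈ 7.81
|s| = √(7² + 9² + (-5)²) = √155 ≈ 12.45
cos θ = (r·s)/(|r||s|) = 67/(7.81·12.45) ≈ 0.689
θ = arccos(0.689) ≈ 46.45°

46.45°


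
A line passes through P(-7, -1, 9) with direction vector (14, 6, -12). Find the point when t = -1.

P(t) = P + t·d
  = (-7 + 14·(-1), -1 + 6·(-1), 9 + (-12)·(-1))
  = (-7 - 14, -1 - 6, 9 + 12)
  = (-21, -7, 21)

(-21, -7, 21)


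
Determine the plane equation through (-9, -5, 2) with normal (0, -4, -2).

The plane through P with normal n = (a, b, c) satisfies n·(r - P) = 0,
i.e. ax + by + cz = a·x₀ + b·y₀ + c·z₀.
d = 0·(-9) + (-4)·(-5) + (-2)·2
  = 0 + 20 - 4
  = 16
Equation: -4y - 2z = 16

-4y - 2z = 16


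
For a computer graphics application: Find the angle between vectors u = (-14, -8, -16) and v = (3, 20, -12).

u·v = (-14)·3 + (-8)·20 + (-16)·(-12) = -42 - 160 + 192 = -10
|u| = √((-14)² + (-8)² + (-16)²) = √516 ≈ 22.72
|v| = √(3² + 20² + (-12)²) = √553 ≈ 23.52
cos θ = (u·v)/(|u||v|) = -10/(22.72·23.52) ≈ -0.01872
θ = arccos(-0.01872) ≈ 91.07°

91.07°


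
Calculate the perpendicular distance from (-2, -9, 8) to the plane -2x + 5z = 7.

distance = |a·x₀ + b·y₀ + c·z₀ - d| / √(a² + b² + c²)
  = |(-2)·(-2) + 0·(-9) + 5·8 - 7| / √((-2)² + 0² + 5²)
  = |4 + 0 + 40 - 7| / √(4 + 0 + 25)
  = |37| / √29
  = 37 / 5.385
  ≈ 6.871

6.871


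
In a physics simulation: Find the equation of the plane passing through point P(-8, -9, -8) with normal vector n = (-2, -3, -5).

The plane through P with normal n = (a, b, c) satisfies n·(r - P) = 0,
i.e. ax + by + cz = a·x₀ + b·y₀ + c·z₀.
d = (-2)·(-8) + (-3)·(-9) + (-5)·(-8)
  = 16 + 27 + 40
  = 83
Equation: -2x - 3y - 5z = 83

-2x - 3y - 5z = 83


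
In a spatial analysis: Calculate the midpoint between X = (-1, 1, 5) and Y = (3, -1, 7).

M = ((x₁+x₂)/2, (y₁+y₂)/2, (z₁+z₂)/2)
  = ((-1 + 3)/2, (1 - 1)/2, (5 + 7)/2)
  = (2/2, 0/2, 12/2)
  = (1, 0, 6)

(1, 0, 6)


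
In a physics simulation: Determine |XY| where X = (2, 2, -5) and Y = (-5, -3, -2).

d = √[(x₂-x₁)² + (y₂-y₁)² + (z₂-z₁)²]
  = √[(-7)² + (-5)² + 3²]
  = √[49 + 25 + 9]
  = √83
  ≈ 9.11

9.11


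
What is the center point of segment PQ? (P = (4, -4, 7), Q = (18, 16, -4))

M = ((x₁+x₂)/2, (y₁+y₂)/2, (z₁+z₂)/2)
  = ((4 + 18)/2, (-4 + 16)/2, (7 - 4)/2)
  = (22/2, 12/2, 3/2)
  = (11, 6, 1.5)

(11, 6, 1.5)


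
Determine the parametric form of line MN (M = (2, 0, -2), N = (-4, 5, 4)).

Direction vector d = N - M = (-4 - 2, 5 + 0, 4 + 2) = (-6, 5, 6)
Parametric form r = M + t·d:
x = 2 - 6t, y = 0 + 5t, z = -2 + 6t

x = 2 - 6t, y = 0 + 5t, z = -2 + 6t


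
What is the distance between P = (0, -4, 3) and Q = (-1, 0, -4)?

d = √[(x₂-x₁)² + (y₂-y₁)² + (z₂-z₁)²]
  = √[(-1)² + 4² + (-7)²]
  = √[1 + 16 + 49]
  = √66
  ≈ 8.124

8.124


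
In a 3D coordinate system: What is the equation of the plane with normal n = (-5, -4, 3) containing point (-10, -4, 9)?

The plane through P with normal n = (a, b, c) satisfies n·(r - P) = 0,
i.e. ax + by + cz = a·x₀ + b·y₀ + c·z₀.
d = (-5)·(-10) + (-4)·(-4) + 3·9
  = 50 + 16 + 27
  = 93
Equation: -5x - 4y + 3z = 93

-5x - 4y + 3z = 93


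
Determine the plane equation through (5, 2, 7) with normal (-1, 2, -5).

The plane through P with normal n = (a, b, c) satisfies n·(r - P) = 0,
i.e. ax + by + cz = a·x₀ + b·y₀ + c·z₀.
d = (-1)·5 + 2·2 + (-5)·7
  = -5 + 4 - 35
  = -36
Equation: -x + 2y - 5z = -36

-x + 2y - 5z = -36


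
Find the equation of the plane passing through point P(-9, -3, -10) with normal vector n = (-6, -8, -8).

The plane through P with normal n = (a, b, c) satisfies n·(r - P) = 0,
i.e. ax + by + cz = a·x₀ + b·y₀ + c·z₀.
d = (-6)·(-9) + (-8)·(-3) + (-8)·(-10)
  = 54 + 24 + 80
  = 158
Equation: -6x - 8y - 8z = 158

-6x - 8y - 8z = 158


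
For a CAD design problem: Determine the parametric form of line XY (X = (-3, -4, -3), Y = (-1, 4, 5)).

Direction vector d = Y - X = (-1 + 3, 4 + 4, 5 + 3) = (2, 8, 8)
Parametric form r = X + t·d:
x = -3 + 2t, y = -4 + 8t, z = -3 + 8t

x = -3 + 2t, y = -4 + 8t, z = -3 + 8t


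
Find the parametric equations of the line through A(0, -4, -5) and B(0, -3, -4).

Direction vector d = B - A = (0 + 0, -3 + 4, -4 + 5) = (0, 1, 1)
Parametric form r = A + t·d:
x = 0, y = -4 + t, z = -5 + t

x = 0, y = -4 + t, z = -5 + t


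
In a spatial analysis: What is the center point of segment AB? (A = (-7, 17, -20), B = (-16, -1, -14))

M = ((x₁+x₂)/2, (y₁+y₂)/2, (z₁+z₂)/2)
  = ((-7 - 16)/2, (17 - 1)/2, (-20 - 14)/2)
  = (-23/2, 16/2, -34/2)
  = (-11.5, 8, -17)

(-11.5, 8, -17)


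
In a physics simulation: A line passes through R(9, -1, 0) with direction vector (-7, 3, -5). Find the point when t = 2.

P(t) = R + t·d
  = (9 + (-7)·2, -1 + 3·2, 0 + (-5)·2)
  = (9 - 14, -1 + 6, 0 - 10)
  = (-5, 5, -10)

(-5, 5, -10)


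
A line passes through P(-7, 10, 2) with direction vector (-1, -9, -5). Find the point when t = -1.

P(t) = P + t·d
  = (-7 + (-1)·(-1), 10 + (-9)·(-1), 2 + (-5)·(-1))
  = (-7 + 1, 10 + 9, 2 + 5)
  = (-6, 19, 7)

(-6, 19, 7)


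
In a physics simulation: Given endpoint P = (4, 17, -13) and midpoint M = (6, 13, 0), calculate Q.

Q = 2M - P
  = (2·6 - 4, 2·13 - 17, 2·0 - (-13))
  = (12 - 4, 26 - 17, 0 + 13)
  = (8, 9, 13)

(8, 9, 13)


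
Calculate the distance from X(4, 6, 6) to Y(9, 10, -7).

d = √[(x₂-x₁)² + (y₂-y₁)² + (z₂-z₁)²]
  = √[5² + 4² + (-13)²]
  = √[25 + 16 + 169]
  = √210
  ≈ 14.49

14.49


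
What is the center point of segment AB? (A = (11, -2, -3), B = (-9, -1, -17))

M = ((x₁+x₂)/2, (y₁+y₂)/2, (z₁+z₂)/2)
  = ((11 - 9)/2, (-2 - 1)/2, (-3 - 17)/2)
  = (2/2, -3/2, -20/2)
  = (1, -1.5, -10)

(1, -1.5, -10)


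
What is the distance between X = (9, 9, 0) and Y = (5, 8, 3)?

d = √[(x₂-x₁)² + (y₂-y₁)² + (z₂-z₁)²]
  = √[(-4)² + (-1)² + 3²]
  = √[16 + 1 + 9]
  = √26
  ≈ 5.099

5.099


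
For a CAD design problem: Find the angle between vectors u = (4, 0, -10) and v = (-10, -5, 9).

u·v = 4·(-10) + 0·(-5) + (-10)·9 = -40 + 0 - 90 = -130
|u| = √(4² + 0² + (-10)²) = √116 ≈ 10.77
|v| = √((-10)² + (-5)² + 9²) = √206 ≈ 14.35
cos θ = (u·v)/(|u||v|) = -130/(10.77·14.35) ≈ -0.841
θ = arccos(-0.841) ≈ 147.2°

147.2°


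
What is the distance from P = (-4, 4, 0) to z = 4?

distance = |a·x₀ + b·y₀ + c·z₀ - d| / √(a² + b² + c²)
  = |0·(-4) + 0·4 + 1·0 - 4| / √(0² + 0² + 1²)
  = |0 + 0 + 0 - 4| / √(0 + 0 + 1)
  = |-4| / √1
  = 4 / 1
  ≈ 4

4


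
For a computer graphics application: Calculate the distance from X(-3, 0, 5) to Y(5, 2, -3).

d = √[(x₂-x₁)² + (y₂-y₁)² + (z₂-z₁)²]
  = √[8² + 2² + (-8)²]
  = √[64 + 4 + 64]
  = √132
  ≈ 11.49

11.49


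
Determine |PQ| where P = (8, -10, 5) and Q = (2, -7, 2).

d = √[(x₂-x₁)² + (y₂-y₁)² + (z₂-z₁)²]
  = √[(-6)² + 3² + (-3)²]
  = √[36 + 9 + 9]
  = √54
  ≈ 7.348

7.348


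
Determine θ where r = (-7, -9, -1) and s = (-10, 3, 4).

r·s = (-7)·(-10) + (-9)·3 + (-1)·4 = 70 - 27 - 4 = 39
|r| = √((-7)² + (-9)² + (-1)²) = √131 ≈ 11.45
|s| = √((-10)² + 3² + 4²) = √125 ≈ 11.18
cos θ = (r·s)/(|r||s|) = 39/(11.45·11.18) ≈ 0.3048
θ = arccos(0.3048) ≈ 72.26°

72.26°


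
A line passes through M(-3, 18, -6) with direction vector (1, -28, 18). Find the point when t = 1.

P(t) = M + t·d
  = (-3 + 1·1, 18 + (-28)·1, -6 + 18·1)
  = (-3 + 1, 18 - 28, -6 + 18)
  = (-2, -10, 12)

(-2, -10, 12)


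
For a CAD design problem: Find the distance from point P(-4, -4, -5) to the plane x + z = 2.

distance = |a·x₀ + b·y₀ + c·z₀ - d| / √(a² + b² + c²)
  = |1·(-4) + 0·(-4) + 1·(-5) - 2| / √(1² + 0² + 1²)
  = |-4 + 0 - 5 - 2| / √(1 + 0 + 1)
  = |-11| / √2
  = 11 / 1.414
  ≈ 7.778

7.778


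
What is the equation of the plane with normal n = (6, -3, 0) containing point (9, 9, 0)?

The plane through P with normal n = (a, b, c) satisfies n·(r - P) = 0,
i.e. ax + by + cz = a·x₀ + b·y₀ + c·z₀.
d = 6·9 + (-3)·9 + 0·0
  = 54 - 27 + 0
  = 27
Equation: 6x - 3y = 27

6x - 3y = 27


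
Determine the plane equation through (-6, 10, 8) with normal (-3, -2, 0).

The plane through P with normal n = (a, b, c) satisfies n·(r - P) = 0,
i.e. ax + by + cz = a·x₀ + b·y₀ + c·z₀.
d = (-3)·(-6) + (-2)·10 + 0·8
  = 18 - 20 + 0
  = -2
Equation: -3x - 2y = -2

-3x - 2y = -2


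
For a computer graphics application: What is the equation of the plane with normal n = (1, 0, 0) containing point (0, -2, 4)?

The plane through P with normal n = (a, b, c) satisfies n·(r - P) = 0,
i.e. ax + by + cz = a·x₀ + b·y₀ + c·z₀.
d = 1·0 + 0·(-2) + 0·4
  = 0 + 0 + 0
  = 0
Equation: x = 0

x = 0


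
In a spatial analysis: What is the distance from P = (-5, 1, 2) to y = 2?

distance = |a·x₀ + b·y₀ + c·z₀ - d| / √(a² + b² + c²)
  = |0·(-5) + 1·1 + 0·2 - 2| / √(0² + 1² + 0²)
  = |0 + 1 + 0 - 2| / √(0 + 1 + 0)
  = |-1| / √1
  = 1 / 1
  ≈ 1

1


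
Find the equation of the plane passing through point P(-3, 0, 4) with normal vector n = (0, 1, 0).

The plane through P with normal n = (a, b, c) satisfies n·(r - P) = 0,
i.e. ax + by + cz = a·x₀ + b·y₀ + c·z₀.
d = 0·(-3) + 1·0 + 0·4
  = 0 + 0 + 0
  = 0
Equation: y = 0

y = 0


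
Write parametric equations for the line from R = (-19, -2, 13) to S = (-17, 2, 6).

Direction vector d = S - R = (-17 + 19, 2 + 2, 6 - 13) = (2, 4, -7)
Parametric form r = R + t·d:
x = -19 + 2t, y = -2 + 4t, z = 13 - 7t

x = -19 + 2t, y = -2 + 4t, z = 13 - 7t


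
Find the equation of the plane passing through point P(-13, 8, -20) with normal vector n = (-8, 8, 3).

The plane through P with normal n = (a, b, c) satisfies n·(r - P) = 0,
i.e. ax + by + cz = a·x₀ + b·y₀ + c·z₀.
d = (-8)·(-13) + 8·8 + 3·(-20)
  = 104 + 64 - 60
  = 108
Equation: -8x + 8y + 3z = 108

-8x + 8y + 3z = 108


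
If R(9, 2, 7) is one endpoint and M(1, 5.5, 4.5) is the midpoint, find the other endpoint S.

S = 2M - R
  = (2·1 - 9, 2·5.5 - 2, 2·4.5 - 7)
  = (2 - 9, 11 - 2, 9 - 7)
  = (-7, 9, 2)

(-7, 9, 2)


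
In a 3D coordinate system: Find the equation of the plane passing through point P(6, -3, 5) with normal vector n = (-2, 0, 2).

The plane through P with normal n = (a, b, c) satisfies n·(r - P) = 0,
i.e. ax + by + cz = a·x₀ + b·y₀ + c·z₀.
d = (-2)·6 + 0·(-3) + 2·5
  = -12 + 0 + 10
  = -2
Equation: -2x + 2z = -2

-2x + 2z = -2


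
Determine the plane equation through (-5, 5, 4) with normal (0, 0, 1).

The plane through P with normal n = (a, b, c) satisfies n·(r - P) = 0,
i.e. ax + by + cz = a·x₀ + b·y₀ + c·z₀.
d = 0·(-5) + 0·5 + 1·4
  = 0 + 0 + 4
  = 4
Equation: z = 4

z = 4


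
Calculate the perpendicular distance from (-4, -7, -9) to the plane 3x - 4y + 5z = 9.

distance = |a·x₀ + b·y₀ + c·z₀ - d| / √(a² + b² + c²)
  = |3·(-4) + (-4)·(-7) + 5·(-9) - 9| / √(3² + (-4)² + 5²)
  = |-12 + 28 - 45 - 9| / √(9 + 16 + 25)
  = |-38| / √50
  = 38 / 7.071
  ≈ 5.374

5.374


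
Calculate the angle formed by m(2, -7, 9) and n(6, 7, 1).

m·n = 2·6 + (-7)·7 + 9·1 = 12 - 49 + 9 = -28
|m| = √(2² + (-7)² + 9²) = √134 ≈ 11.58
|n| = √(6² + 7² + 1²) = √86 ≈ 9.274
cos θ = (m·n)/(|m||n|) = -28/(11.58·9.274) ≈ -0.2608
θ = arccos(-0.2608) ≈ 105.1°

105.1°


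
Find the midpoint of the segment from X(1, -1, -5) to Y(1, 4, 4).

M = ((x₁+x₂)/2, (y₁+y₂)/2, (z₁+z₂)/2)
  = ((1 + 1)/2, (-1 + 4)/2, (-5 + 4)/2)
  = (2/2, 3/2, -1/2)
  = (1, 1.5, -0.5)

(1, 1.5, -0.5)


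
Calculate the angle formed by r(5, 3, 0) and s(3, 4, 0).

r·s = 5·3 + 3·4 + 0·0 = 15 + 12 + 0 = 27
|r| = √(5² + 3² + 0²) = √34 ≈ 5.831
|s| = √(3² + 4² + 0²) = √25 ≈ 5
cos θ = (r·s)/(|r||s|) = 27/(5.831·5) ≈ 0.9261
θ = arccos(0.9261) ≈ 22.17°

22.17°


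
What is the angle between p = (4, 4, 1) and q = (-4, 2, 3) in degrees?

p·q = 4·(-4) + 4·2 + 1·3 = -16 + 8 + 3 = -5
|p| = √(4² + 4² + 1²) = √33 ≈ 5.745
|q| = √((-4)² + 2² + 3²) = √29 ≈ 5.385
cos θ = (p·q)/(|p||q|) = -5/(5.745·5.385) ≈ -0.1616
θ = arccos(-0.1616) ≈ 99.3°

99.3°


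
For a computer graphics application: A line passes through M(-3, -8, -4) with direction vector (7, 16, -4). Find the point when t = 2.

P(t) = M + t·d
  = (-3 + 7·2, -8 + 16·2, -4 + (-4)·2)
  = (-3 + 14, -8 + 32, -4 - 8)
  = (11, 24, -12)

(11, 24, -12)


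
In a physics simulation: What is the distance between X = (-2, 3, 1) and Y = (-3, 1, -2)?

d = √[(x₂-x₁)² + (y₂-y₁)² + (z₂-z₁)²]
  = √[(-1)² + (-2)² + (-3)²]
  = √[1 + 4 + 9]
  = √14
  ≈ 3.742

3.742


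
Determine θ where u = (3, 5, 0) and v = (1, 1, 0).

u·v = 3·1 + 5·1 + 0·0 = 3 + 5 + 0 = 8
|u| = √(3² + 5² + 0²) = √34 ≈ 5.831
|v| = √(1² + 1² + 0²) = √2 ≈ 1.414
cos θ = (u·v)/(|u||v|) = 8/(5.831·1.414) ≈ 0.9701
θ = arccos(0.9701) ≈ 14.04°

14.04°


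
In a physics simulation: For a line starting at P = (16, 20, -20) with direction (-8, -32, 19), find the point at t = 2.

P(t) = P + t·d
  = (16 + (-8)·2, 20 + (-32)·2, -20 + 19·2)
  = (16 - 16, 20 - 64, -20 + 38)
  = (0, -44, 18)

(0, -44, 18)


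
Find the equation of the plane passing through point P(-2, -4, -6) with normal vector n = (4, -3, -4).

The plane through P with normal n = (a, b, c) satisfies n·(r - P) = 0,
i.e. ax + by + cz = a·x₀ + b·y₀ + c·z₀.
d = 4·(-2) + (-3)·(-4) + (-4)·(-6)
  = -8 + 12 + 24
  = 28
Equation: 4x - 3y - 4z = 28

4x - 3y - 4z = 28


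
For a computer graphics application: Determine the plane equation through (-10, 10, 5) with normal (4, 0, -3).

The plane through P with normal n = (a, b, c) satisfies n·(r - P) = 0,
i.e. ax + by + cz = a·x₀ + b·y₀ + c·z₀.
d = 4·(-10) + 0·10 + (-3)·5
  = -40 + 0 - 15
  = -55
Equation: 4x - 3z = -55

4x - 3z = -55


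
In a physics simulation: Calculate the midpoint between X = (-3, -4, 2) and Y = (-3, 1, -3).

M = ((x₁+x₂)/2, (y₁+y₂)/2, (z₁+z₂)/2)
  = ((-3 - 3)/2, (-4 + 1)/2, (2 - 3)/2)
  = (-6/2, -3/2, -1/2)
  = (-3, -1.5, -0.5)

(-3, -1.5, -0.5)


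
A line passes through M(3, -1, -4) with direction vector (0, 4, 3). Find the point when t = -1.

P(t) = M + t·d
  = (3 + 0·(-1), -1 + 4·(-1), -4 + 3·(-1))
  = (3 + 0, -1 - 4, -4 - 3)
  = (3, -5, -7)

(3, -5, -7)


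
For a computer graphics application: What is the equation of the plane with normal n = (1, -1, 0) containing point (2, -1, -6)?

The plane through P with normal n = (a, b, c) satisfies n·(r - P) = 0,
i.e. ax + by + cz = a·x₀ + b·y₀ + c·z₀.
d = 1·2 + (-1)·(-1) + 0·(-6)
  = 2 + 1 + 0
  = 3
Equation: x - y = 3

x - y = 3


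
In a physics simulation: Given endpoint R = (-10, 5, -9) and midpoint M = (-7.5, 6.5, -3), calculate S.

S = 2M - R
  = (2·(-7.5) - (-10), 2·6.5 - 5, 2·(-3) - (-9))
  = (-15 + 10, 13 - 5, -6 + 9)
  = (-5, 8, 3)

(-5, 8, 3)


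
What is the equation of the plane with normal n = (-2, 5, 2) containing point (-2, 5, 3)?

The plane through P with normal n = (a, b, c) satisfies n·(r - P) = 0,
i.e. ax + by + cz = a·x₀ + b·y₀ + c·z₀.
d = (-2)·(-2) + 5·5 + 2·3
  = 4 + 25 + 6
  = 35
Equation: -2x + 5y + 2z = 35

-2x + 5y + 2z = 35


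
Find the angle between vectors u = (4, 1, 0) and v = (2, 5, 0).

u·v = 4·2 + 1·5 + 0·0 = 8 + 5 + 0 = 13
|u| = √(4² + 1² + 0²) = √17 ≈ 4.123
|v| = √(2² + 5² + 0²) = √29 ≈ 5.385
cos θ = (u·v)/(|u||v|) = 13/(4.123·5.385) ≈ 0.5855
θ = arccos(0.5855) ≈ 54.16°

54.16°


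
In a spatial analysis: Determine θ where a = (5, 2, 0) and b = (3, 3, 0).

a·b = 5·3 + 2·3 + 0·0 = 15 + 6 + 0 = 21
|a| = √(5² + 2² + 0²) = √29 ≈ 5.385
|b| = √(3² + 3² + 0²) = √18 ≈ 4.243
cos θ = (a·b)/(|a||b|) = 21/(5.385·4.243) ≈ 0.9191
θ = arccos(0.9191) ≈ 23.2°

23.2°


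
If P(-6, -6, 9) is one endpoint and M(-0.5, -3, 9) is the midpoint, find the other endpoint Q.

Q = 2M - P
  = (2·(-0.5) - (-6), 2·(-3) - (-6), 2·9 - 9)
  = (-1 + 6, -6 + 6, 18 - 9)
  = (5, 0, 9)

(5, 0, 9)


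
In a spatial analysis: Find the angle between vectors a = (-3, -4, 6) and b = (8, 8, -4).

a·b = (-3)·8 + (-4)·8 + 6·(-4) = -24 - 32 - 24 = -80
|a| = √((-3)² + (-4)² + 6²) = √61 ≈ 7.81
|b| = √(8² + 8² + (-4)²) = √144 ≈ 12
cos θ = (a·b)/(|a||b|) = -80/(7.81·12) ≈ -0.8536
θ = arccos(-0.8536) ≈ 148.6°

148.6°


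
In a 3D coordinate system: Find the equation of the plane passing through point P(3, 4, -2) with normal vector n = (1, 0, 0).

The plane through P with normal n = (a, b, c) satisfies n·(r - P) = 0,
i.e. ax + by + cz = a·x₀ + b·y₀ + c·z₀.
d = 1·3 + 0·4 + 0·(-2)
  = 3 + 0 + 0
  = 3
Equation: x = 3

x = 3


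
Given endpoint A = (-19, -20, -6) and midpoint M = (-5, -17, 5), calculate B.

B = 2M - A
  = (2·(-5) - (-19), 2·(-17) - (-20), 2·5 - (-6))
  = (-10 + 19, -34 + 20, 10 + 6)
  = (9, -14, 16)

(9, -14, 16)


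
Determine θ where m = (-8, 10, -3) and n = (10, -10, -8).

m·n = (-8)·10 + 10·(-10) + (-3)·(-8) = -80 - 100 + 24 = -156
|m| = √((-8)² + 10² + (-3)²) = √173 ≈ 13.15
|n| = √(10² + (-10)² + (-8)²) = √264 ≈ 16.25
cos θ = (m·n)/(|m||n|) = -156/(13.15·16.25) ≈ -0.73
θ = arccos(-0.73) ≈ 136.9°

136.9°


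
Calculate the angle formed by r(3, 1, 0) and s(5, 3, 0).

r·s = 3·5 + 1·3 + 0·0 = 15 + 3 + 0 = 18
|r| = √(3² + 1² + 0²) = √10 ≈ 3.162
|s| = √(5² + 3² + 0²) = √34 ≈ 5.831
cos θ = (r·s)/(|r||s|) = 18/(3.162·5.831) ≈ 0.9762
θ = arccos(0.9762) ≈ 12.53°

12.53°


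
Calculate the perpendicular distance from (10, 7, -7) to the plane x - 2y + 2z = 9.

distance = |a·x₀ + b·y₀ + c·z₀ - d| / √(a² + b² + c²)
  = |1·10 + (-2)·7 + 2·(-7) - 9| / √(1² + (-2)² + 2²)
  = |10 - 14 - 14 - 9| / √(1 + 4 + 4)
  = |-27| / √9
  = 27 / 3
  ≈ 9

9


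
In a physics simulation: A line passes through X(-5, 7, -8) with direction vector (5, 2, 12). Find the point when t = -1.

P(t) = X + t·d
  = (-5 + 5·(-1), 7 + 2·(-1), -8 + 12·(-1))
  = (-5 - 5, 7 - 2, -8 - 12)
  = (-10, 5, -20)

(-10, 5, -20)


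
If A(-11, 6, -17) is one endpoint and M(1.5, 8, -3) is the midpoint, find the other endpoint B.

B = 2M - A
  = (2·1.5 - (-11), 2·8 - 6, 2·(-3) - (-17))
  = (3 + 11, 16 - 6, -6 + 17)
  = (14, 10, 11)

(14, 10, 11)


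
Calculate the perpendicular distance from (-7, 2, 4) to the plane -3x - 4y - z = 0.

distance = |a·x₀ + b·y₀ + c·z₀ - d| / √(a² + b² + c²)
  = |(-3)·(-7) + (-4)·2 + (-1)·4 - 0| / √((-3)² + (-4)² + (-1)²)
  = |21 - 8 - 4 + 0| / √(9 + 16 + 1)
  = |9| / √26
  = 9 / 5.099
  ≈ 1.765

1.765


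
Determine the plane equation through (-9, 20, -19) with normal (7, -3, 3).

The plane through P with normal n = (a, b, c) satisfies n·(r - P) = 0,
i.e. ax + by + cz = a·x₀ + b·y₀ + c·z₀.
d = 7·(-9) + (-3)·20 + 3·(-19)
  = -63 - 60 - 57
  = -180
Equation: 7x - 3y + 3z = -180

7x - 3y + 3z = -180


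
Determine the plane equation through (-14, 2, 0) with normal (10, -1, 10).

The plane through P with normal n = (a, b, c) satisfies n·(r - P) = 0,
i.e. ax + by + cz = a·x₀ + b·y₀ + c·z₀.
d = 10·(-14) + (-1)·2 + 10·0
  = -140 - 2 + 0
  = -142
Equation: 10x - y + 10z = -142

10x - y + 10z = -142


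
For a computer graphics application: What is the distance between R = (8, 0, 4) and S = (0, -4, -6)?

d = √[(x₂-x₁)² + (y₂-y₁)² + (z₂-z₁)²]
  = √[(-8)² + (-4)² + (-10)²]
  = √[64 + 16 + 100]
  = √180
  ≈ 13.42

13.42


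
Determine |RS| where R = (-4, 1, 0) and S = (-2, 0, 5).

d = √[(x₂-x₁)² + (y₂-y₁)² + (z₂-z₁)²]
  = √[2² + (-1)² + 5²]
  = √[4 + 1 + 25]
  = √30
  ≈ 5.477

5.477


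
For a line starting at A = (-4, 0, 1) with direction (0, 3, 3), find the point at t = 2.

P(t) = A + t·d
  = (-4 + 0·2, 0 + 3·2, 1 + 3·2)
  = (-4 + 0, 0 + 6, 1 + 6)
  = (-4, 6, 7)

(-4, 6, 7)


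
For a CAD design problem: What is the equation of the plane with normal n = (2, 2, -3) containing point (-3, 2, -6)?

The plane through P with normal n = (a, b, c) satisfies n·(r - P) = 0,
i.e. ax + by + cz = a·x₀ + b·y₀ + c·z₀.
d = 2·(-3) + 2·2 + (-3)·(-6)
  = -6 + 4 + 18
  = 16
Equation: 2x + 2y - 3z = 16

2x + 2y - 3z = 16


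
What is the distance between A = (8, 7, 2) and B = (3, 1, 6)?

d = √[(x₂-x₁)² + (y₂-y₁)² + (z₂-z₁)²]
  = √[(-5)² + (-6)² + 4²]
  = √[25 + 36 + 16]
  = √77
  ≈ 8.775

8.775


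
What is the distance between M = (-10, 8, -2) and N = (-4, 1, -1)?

d = √[(x₂-x₁)² + (y₂-y₁)² + (z₂-z₁)²]
  = √[6² + (-7)² + 1²]
  = √[36 + 49 + 1]
  = √86
  ≈ 9.274

9.274


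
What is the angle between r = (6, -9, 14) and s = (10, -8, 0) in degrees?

r·s = 6·10 + (-9)·(-8) + 14·0 = 60 + 72 + 0 = 132
|r| = √(6² + (-9)² + 14²) = √313 ≈ 17.69
|s| = √(10² + (-8)² + 0²) = √164 ≈ 12.81
cos θ = (r·s)/(|r||s|) = 132/(17.69·12.81) ≈ 0.5826
θ = arccos(0.5826) ≈ 54.37°

54.37°


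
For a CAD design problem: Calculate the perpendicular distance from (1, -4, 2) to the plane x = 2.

distance = |a·x₀ + b·y₀ + c·z₀ - d| / √(a² + b² + c²)
  = |1·1 + 0·(-4) + 0·2 - 2| / √(1² + 0² + 0²)
  = |1 + 0 + 0 - 2| / √(1 + 0 + 0)
  = |-1| / √1
  = 1 / 1
  ≈ 1

1


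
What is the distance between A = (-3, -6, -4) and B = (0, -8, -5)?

d = √[(x₂-x₁)² + (y₂-y₁)² + (z₂-z₁)²]
  = √[3² + (-2)² + (-1)²]
  = √[9 + 4 + 1]
  = √14
  ≈ 3.742

3.742


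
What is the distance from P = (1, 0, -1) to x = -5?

distance = |a·x₀ + b·y₀ + c·z₀ - d| / √(a² + b² + c²)
  = |1·1 + 0·0 + 0·(-1) - (-5)| / √(1² + 0² + 0²)
  = |1 + 0 + 0 + 5| / √(1 + 0 + 0)
  = |6| / √1
  = 6 / 1
  ≈ 6

6


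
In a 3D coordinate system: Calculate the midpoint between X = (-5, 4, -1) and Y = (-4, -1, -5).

M = ((x₁+x₂)/2, (y₁+y₂)/2, (z₁+z₂)/2)
  = ((-5 - 4)/2, (4 - 1)/2, (-1 - 5)/2)
  = (-9/2, 3/2, -6/2)
  = (-4.5, 1.5, -3)

(-4.5, 1.5, -3)


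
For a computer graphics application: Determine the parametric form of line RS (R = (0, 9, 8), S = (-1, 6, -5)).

Direction vector d = S - R = (-1 + 0, 6 - 9, -5 - 8) = (-1, -3, -13)
Parametric form r = R + t·d:
x = 0 - t, y = 9 - 3t, z = 8 - 13t

x = 0 - t, y = 9 - 3t, z = 8 - 13t


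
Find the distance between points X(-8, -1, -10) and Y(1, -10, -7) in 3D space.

d = √[(x₂-x₁)² + (y₂-y₁)² + (z₂-z₁)²]
  = √[9² + (-9)² + 3²]
  = √[81 + 81 + 9]
  = √171
  ≈ 13.08

13.08


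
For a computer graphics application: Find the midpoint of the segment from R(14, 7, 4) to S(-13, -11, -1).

M = ((x₁+x₂)/2, (y₁+y₂)/2, (z₁+z₂)/2)
  = ((14 - 13)/2, (7 - 11)/2, (4 - 1)/2)
  = (1/2, -4/2, 3/2)
  = (0.5, -2, 1.5)

(0.5, -2, 1.5)


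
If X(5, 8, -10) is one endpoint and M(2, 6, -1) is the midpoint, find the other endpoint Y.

Y = 2M - X
  = (2·2 - 5, 2·6 - 8, 2·(-1) - (-10))
  = (4 - 5, 12 - 8, -2 + 10)
  = (-1, 4, 8)

(-1, 4, 8)


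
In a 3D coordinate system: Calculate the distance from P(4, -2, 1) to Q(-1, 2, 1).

d = √[(x₂-x₁)² + (y₂-y₁)² + (z₂-z₁)²]
  = √[(-5)² + 4² + 0²]
  = √[25 + 16 + 0]
  = √41
  ≈ 6.403

6.403


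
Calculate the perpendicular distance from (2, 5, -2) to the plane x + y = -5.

distance = |a·x₀ + b·y₀ + c·z₀ - d| / √(a² + b² + c²)
  = |1·2 + 1·5 + 0·(-2) - (-5)| / √(1² + 1² + 0²)
  = |2 + 5 + 0 + 5| / √(1 + 1 + 0)
  = |12| / √2
  = 12 / 1.414
  ≈ 8.485

8.485


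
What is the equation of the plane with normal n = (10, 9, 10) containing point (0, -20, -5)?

The plane through P with normal n = (a, b, c) satisfies n·(r - P) = 0,
i.e. ax + by + cz = a·x₀ + b·y₀ + c·z₀.
d = 10·0 + 9·(-20) + 10·(-5)
  = 0 - 180 - 50
  = -230
Equation: 10x + 9y + 10z = -230

10x + 9y + 10z = -230


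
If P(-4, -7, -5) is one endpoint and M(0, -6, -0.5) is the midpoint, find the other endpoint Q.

Q = 2M - P
  = (2·0 - (-4), 2·(-6) - (-7), 2·(-0.5) - (-5))
  = (0 + 4, -12 + 7, -1 + 5)
  = (4, -5, 4)

(4, -5, 4)


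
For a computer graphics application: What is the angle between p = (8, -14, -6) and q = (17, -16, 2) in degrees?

p·q = 8·17 + (-14)·(-16) + (-6)·2 = 136 + 224 - 12 = 348
|p| = √(8² + (-14)² + (-6)²) = √296 ≈ 17.2
|q| = √(17² + (-16)² + 2²) = √549 ≈ 23.43
cos θ = (p·q)/(|p||q|) = 348/(17.2·23.43) ≈ 0.8633
θ = arccos(0.8633) ≈ 30.31°

30.31°


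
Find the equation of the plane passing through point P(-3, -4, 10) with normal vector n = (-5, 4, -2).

The plane through P with normal n = (a, b, c) satisfies n·(r - P) = 0,
i.e. ax + by + cz = a·x₀ + b·y₀ + c·z₀.
d = (-5)·(-3) + 4·(-4) + (-2)·10
  = 15 - 16 - 20
  = -21
Equation: -5x + 4y - 2z = -21

-5x + 4y - 2z = -21


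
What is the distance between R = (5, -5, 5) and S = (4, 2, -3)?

d = √[(x₂-x₁)² + (y₂-y₁)² + (z₂-z₁)²]
  = √[(-1)² + 7² + (-8)²]
  = √[1 + 49 + 64]
  = √114
  ≈ 10.68

10.68


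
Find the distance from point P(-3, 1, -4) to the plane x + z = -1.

distance = |a·x₀ + b·y₀ + c·z₀ - d| / √(a² + b² + c²)
  = |1·(-3) + 0·1 + 1·(-4) - (-1)| / √(1² + 0² + 1²)
  = |-3 + 0 - 4 + 1| / √(1 + 0 + 1)
  = |-6| / √2
  = 6 / 1.414
  ≈ 4.243

4.243


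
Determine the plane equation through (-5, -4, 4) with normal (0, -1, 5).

The plane through P with normal n = (a, b, c) satisfies n·(r - P) = 0,
i.e. ax + by + cz = a·x₀ + b·y₀ + c·z₀.
d = 0·(-5) + (-1)·(-4) + 5·4
  = 0 + 4 + 20
  = 24
Equation: -y + 5z = 24

-y + 5z = 24


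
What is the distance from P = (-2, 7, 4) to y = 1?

distance = |a·x₀ + b·y₀ + c·z₀ - d| / √(a² + b² + c²)
  = |0·(-2) + 1·7 + 0·4 - 1| / √(0² + 1² + 0²)
  = |0 + 7 + 0 - 1| / √(0 + 1 + 0)
  = |6| / √1
  = 6 / 1
  ≈ 6

6


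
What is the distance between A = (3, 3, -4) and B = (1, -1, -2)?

d = √[(x₂-x₁)² + (y₂-y₁)² + (z₂-z₁)²]
  = √[(-2)² + (-4)² + 2²]
  = √[4 + 16 + 4]
  = √24
  ≈ 4.899

4.899


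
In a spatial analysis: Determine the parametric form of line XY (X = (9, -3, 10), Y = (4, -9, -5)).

Direction vector d = Y - X = (4 - 9, -9 + 3, -5 - 10) = (-5, -6, -15)
Parametric form r = X + t·d:
x = 9 - 5t, y = -3 - 6t, z = 10 - 15t

x = 9 - 5t, y = -3 - 6t, z = 10 - 15t


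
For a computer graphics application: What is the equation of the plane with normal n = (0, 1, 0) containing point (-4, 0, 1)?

The plane through P with normal n = (a, b, c) satisfies n·(r - P) = 0,
i.e. ax + by + cz = a·x₀ + b·y₀ + c·z₀.
d = 0·(-4) + 1·0 + 0·1
  = 0 + 0 + 0
  = 0
Equation: y = 0

y = 0


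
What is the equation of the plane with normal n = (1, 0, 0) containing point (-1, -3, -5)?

The plane through P with normal n = (a, b, c) satisfies n·(r - P) = 0,
i.e. ax + by + cz = a·x₀ + b·y₀ + c·z₀.
d = 1·(-1) + 0·(-3) + 0·(-5)
  = -1 + 0 + 0
  = -1
Equation: x = -1

x = -1


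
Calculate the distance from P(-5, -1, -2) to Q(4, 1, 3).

d = √[(x₂-x₁)² + (y₂-y₁)² + (z₂-z₁)²]
  = √[9² + 2² + 5²]
  = √[81 + 4 + 25]
  = √110
  ≈ 10.49

10.49


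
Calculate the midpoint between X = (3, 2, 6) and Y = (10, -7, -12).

M = ((x₁+x₂)/2, (y₁+y₂)/2, (z₁+z₂)/2)
  = ((3 + 10)/2, (2 - 7)/2, (6 - 12)/2)
  = (13/2, -5/2, -6/2)
  = (6.5, -2.5, -3)

(6.5, -2.5, -3)


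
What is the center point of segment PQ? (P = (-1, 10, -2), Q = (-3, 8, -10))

M = ((x₁+x₂)/2, (y₁+y₂)/2, (z₁+z₂)/2)
  = ((-1 - 3)/2, (10 + 8)/2, (-2 - 10)/2)
  = (-4/2, 18/2, -12/2)
  = (-2, 9, -6)

(-2, 9, -6)


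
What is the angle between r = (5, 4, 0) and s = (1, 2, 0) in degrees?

r·s = 5·1 + 4·2 + 0·0 = 5 + 8 + 0 = 13
|r| = √(5² + 4² + 0²) = √41 ≈ 6.403
|s| = √(1² + 2² + 0²) = √5 ≈ 2.236
cos θ = (r·s)/(|r||s|) = 13/(6.403·2.236) ≈ 0.908
θ = arccos(0.908) ≈ 24.78°

24.78°


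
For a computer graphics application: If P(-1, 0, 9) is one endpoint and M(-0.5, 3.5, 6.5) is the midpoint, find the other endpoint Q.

Q = 2M - P
  = (2·(-0.5) - (-1), 2·3.5 - 0, 2·6.5 - 9)
  = (-1 + 1, 7 + 0, 13 - 9)
  = (0, 7, 4)

(0, 7, 4)


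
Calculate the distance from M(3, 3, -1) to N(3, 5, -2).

d = √[(x₂-x₁)² + (y₂-y₁)² + (z₂-z₁)²]
  = √[0² + 2² + (-1)²]
  = √[0 + 4 + 1]
  = √5
  ≈ 2.236

2.236


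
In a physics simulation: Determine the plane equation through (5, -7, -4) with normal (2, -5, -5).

The plane through P with normal n = (a, b, c) satisfies n·(r - P) = 0,
i.e. ax + by + cz = a·x₀ + b·y₀ + c·z₀.
d = 2·5 + (-5)·(-7) + (-5)·(-4)
  = 10 + 35 + 20
  = 65
Equation: 2x - 5y - 5z = 65

2x - 5y - 5z = 65
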